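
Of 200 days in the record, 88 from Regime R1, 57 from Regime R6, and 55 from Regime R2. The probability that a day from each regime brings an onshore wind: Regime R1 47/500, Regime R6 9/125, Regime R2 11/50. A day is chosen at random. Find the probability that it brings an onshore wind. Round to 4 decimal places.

Compute prior × likelihood for every hypothesis:
  Regime R1: 0.44 × 0.094 = 0.04136
  Regime R6: 0.285 × 0.072 = 0.02052
  Regime R2: 0.275 × 0.22 = 0.0605
P(onshore) = 0.04136 + 0.02052 + 0.0605 = 0.12238 → 0.1224.

0.1224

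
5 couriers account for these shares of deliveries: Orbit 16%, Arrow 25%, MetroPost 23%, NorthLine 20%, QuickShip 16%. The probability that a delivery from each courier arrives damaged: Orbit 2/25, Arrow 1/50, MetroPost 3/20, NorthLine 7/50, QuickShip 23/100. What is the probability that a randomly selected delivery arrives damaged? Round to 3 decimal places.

Prior × likelihood for each hypothesis:
  Orbit: 0.16 × 0.08 = 0.0128
  Arrow: 0.25 × 0.02 = 0.005
  MetroPost: 0.23 × 0.15 = 0.0345
  NorthLine: 0.2 × 0.14 = 0.028
  QuickShip: 0.16 × 0.23 = 0.0368
P(damaged) = 0.0128 + 0.005 + 0.0345 + 0.028 + 0.0368 = 0.1171 → 0.117.

0.117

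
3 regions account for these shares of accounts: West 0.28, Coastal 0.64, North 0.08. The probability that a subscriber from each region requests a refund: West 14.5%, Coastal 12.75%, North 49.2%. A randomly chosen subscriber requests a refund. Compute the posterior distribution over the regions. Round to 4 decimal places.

Compute prior × likelihood for every hypothesis:
  West: 0.28 × 0.145 = 0.0406
  Coastal: 0.64 × 0.1275 = 0.0816
  North: 0.08 × 0.492 = 0.03936
Total = 0.16156.
P(West | refund) = 0.0406/0.16156 ≈ 0.2513
P(Coastal | refund) = 0.0816/0.16156 ≈ 0.5051
P(North | refund) = 0.03936/0.16156 ≈ 0.2436
(Check: 0.2513+0.5051+0.2436 = 1.0000.)

West 0.2513, Coastal 0.5051, North 0.2436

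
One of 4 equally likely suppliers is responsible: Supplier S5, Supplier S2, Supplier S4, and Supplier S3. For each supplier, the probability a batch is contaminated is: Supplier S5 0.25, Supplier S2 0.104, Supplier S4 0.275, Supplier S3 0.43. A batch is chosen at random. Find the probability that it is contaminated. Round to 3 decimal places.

With a uniform prior (1/4 each), posterior ∝ likelihood:
  Supplier S5: 0.25
  Supplier S2: 0.104
  Supplier S4: 0.275
  Supplier S3: 0.43
P(contaminated) = (1/4) × (0.25 + 0.104 + 0.275 + 0.43) = 1.059/4 ≈ 0.265.

0.265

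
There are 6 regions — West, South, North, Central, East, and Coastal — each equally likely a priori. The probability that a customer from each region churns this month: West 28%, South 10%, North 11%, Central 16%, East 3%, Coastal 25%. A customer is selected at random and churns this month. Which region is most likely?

Since the prior is uniform, the posterior is proportional to the likelihood:
  West: 0.28
  South: 0.1
  North: 0.11
  Central: 0.16
  East: 0.03
  Coastal: 0.25
Normalizing constant = 0.93.
Largest term belongs to West, so West is most probable.

West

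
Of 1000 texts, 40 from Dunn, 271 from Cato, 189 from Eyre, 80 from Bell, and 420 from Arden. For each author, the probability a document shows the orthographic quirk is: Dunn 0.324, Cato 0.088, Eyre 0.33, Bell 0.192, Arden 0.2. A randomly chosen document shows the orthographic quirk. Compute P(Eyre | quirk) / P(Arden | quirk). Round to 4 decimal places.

Prior × likelihood for each hypothesis:
  Dunn: 0.04 × 0.324 = 0.01296
  Cato: 0.271 × 0.088 = 0.023848
  Eyre: 0.189 × 0.33 = 0.06237
  Bell: 0.08 × 0.192 = 0.01536
  Arden: 0.42 × 0.2 = 0.084
Total = 0.198538.
The ratio is 0.06237 / 0.084 (the normalizer cancels) = 0.7425.

0.7425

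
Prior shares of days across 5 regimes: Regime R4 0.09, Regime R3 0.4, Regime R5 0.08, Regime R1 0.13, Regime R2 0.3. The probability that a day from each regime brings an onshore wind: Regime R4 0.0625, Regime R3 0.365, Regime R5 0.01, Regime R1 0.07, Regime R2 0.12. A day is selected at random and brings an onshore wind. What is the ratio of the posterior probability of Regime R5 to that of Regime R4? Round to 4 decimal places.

0.1422

Unnormalized posteriors (prior × likelihood):
  Regime R4: 0.09 × 0.0625 = 0.005625
  Regime R3: 0.4 × 0.365 = 0.146
  Regime R5: 0.08 × 0.01 = 0.0008
  Regime R1: 0.13 × 0.07 = 0.0091
  Regime R2: 0.3 × 0.12 = 0.036
Total = 0.197525.
The ratio is 0.0008 / 0.005625 (the normalizer cancels) = 0.1422.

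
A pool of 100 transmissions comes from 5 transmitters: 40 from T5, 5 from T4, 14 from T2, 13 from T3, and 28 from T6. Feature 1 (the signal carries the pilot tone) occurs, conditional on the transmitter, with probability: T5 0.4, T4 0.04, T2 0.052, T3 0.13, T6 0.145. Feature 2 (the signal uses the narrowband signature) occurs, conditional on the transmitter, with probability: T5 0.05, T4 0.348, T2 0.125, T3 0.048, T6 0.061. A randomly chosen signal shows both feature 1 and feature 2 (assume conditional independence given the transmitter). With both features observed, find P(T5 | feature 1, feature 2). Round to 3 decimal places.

Compute prior × likelihood for every hypothesis:
  T5: 0.4 × 0.4 × 0.05 = 0.008
  T4: 0.05 × 0.04 × 0.348 = 0.000696
  T2: 0.14 × 0.052 × 0.125 = 0.00091
  T3: 0.13 × 0.13 × 0.048 = 0.0008112
  T6: 0.28 × 0.145 × 0.061 = 0.0024766
Normalizing constant = 0.0128938.
P(T5 | evidence) = 0.008 / 0.0128938 ≈ 0.620.

0.620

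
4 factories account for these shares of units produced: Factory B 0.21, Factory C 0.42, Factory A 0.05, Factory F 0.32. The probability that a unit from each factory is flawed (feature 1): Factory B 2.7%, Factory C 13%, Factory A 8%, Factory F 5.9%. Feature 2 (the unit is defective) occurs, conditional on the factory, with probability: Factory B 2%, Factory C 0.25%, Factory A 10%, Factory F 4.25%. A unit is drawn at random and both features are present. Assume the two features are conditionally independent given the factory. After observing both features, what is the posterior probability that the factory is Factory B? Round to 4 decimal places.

By Bayes' rule, posterior ∝ prior × likelihood:
  Factory B: 0.21 × 0.027 × 0.02 = 0.0001134
  Factory C: 0.42 × 0.13 × 0.0025 = 0.0001365
  Factory A: 0.05 × 0.08 × 0.1 = 0.0004
  Factory F: 0.32 × 0.059 × 0.0425 = 0.0008024
Sum = 0.0014523.
P(Factory B | evidence) = 0.0001134 / 0.0014523 ≈ 0.0781.

0.0781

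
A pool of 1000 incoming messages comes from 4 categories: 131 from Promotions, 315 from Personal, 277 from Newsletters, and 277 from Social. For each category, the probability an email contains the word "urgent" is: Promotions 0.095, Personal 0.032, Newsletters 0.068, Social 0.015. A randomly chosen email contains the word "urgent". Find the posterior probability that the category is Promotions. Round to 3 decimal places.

0.273

Unnormalized posteriors (prior × likelihood):
  Promotions: 0.131 × 0.095 = 0.012445
  Personal: 0.315 × 0.032 = 0.01008
  Newsletters: 0.277 × 0.068 = 0.018836
  Social: 0.277 × 0.015 = 0.004155
Sum = 0.045516.
P(Promotions | evidence) = 0.012445 / 0.045516 ≈ 0.273.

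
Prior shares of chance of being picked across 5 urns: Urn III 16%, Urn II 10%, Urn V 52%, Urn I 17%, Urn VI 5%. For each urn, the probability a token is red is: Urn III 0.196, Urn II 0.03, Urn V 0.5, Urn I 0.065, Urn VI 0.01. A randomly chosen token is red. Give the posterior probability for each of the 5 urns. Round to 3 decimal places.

Urn III 0.103, Urn II 0.010, Urn V 0.850, Urn I 0.036, Urn VI 0.002

Unnormalized posteriors (prior × likelihood):
  Urn III: 0.16 × 0.196 = 0.03136
  Urn II: 0.1 × 0.03 = 0.003
  Urn V: 0.52 × 0.5 = 0.26
  Urn I: 0.17 × 0.065 = 0.01105
  Urn VI: 0.05 × 0.01 = 0.0005
Normalizing constant = 0.30591.
P(Urn III | red) = 0.03136/0.30591 ≈ 0.103
P(Urn II | red) = 0.003/0.30591 ≈ 0.010
P(Urn V | red) = 0.26/0.30591 ≈ 0.850
P(Urn I | red) = 0.01105/0.30591 ≈ 0.036
P(Urn VI | red) = 0.0005/0.30591 ≈ 0.002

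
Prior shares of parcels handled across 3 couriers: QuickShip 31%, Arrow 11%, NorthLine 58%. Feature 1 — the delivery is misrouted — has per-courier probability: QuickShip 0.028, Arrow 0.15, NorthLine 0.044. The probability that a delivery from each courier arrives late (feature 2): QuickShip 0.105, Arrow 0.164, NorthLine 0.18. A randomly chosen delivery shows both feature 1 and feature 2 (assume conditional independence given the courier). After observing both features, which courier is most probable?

NorthLine

By Bayes' rule, posterior ∝ prior × likelihood:
  QuickShip: 0.31 × 0.028 × 0.105 = 0.0009114
  Arrow: 0.11 × 0.15 × 0.164 = 0.002706
  NorthLine: 0.58 × 0.044 × 0.18 = 0.0045936
Sum = 0.008211.
Largest term belongs to NorthLine, so NorthLine is most probable.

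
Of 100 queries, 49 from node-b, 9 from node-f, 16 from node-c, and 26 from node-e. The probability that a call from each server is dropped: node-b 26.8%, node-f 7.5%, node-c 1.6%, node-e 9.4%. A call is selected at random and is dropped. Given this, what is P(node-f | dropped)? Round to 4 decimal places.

Prior × likelihood for each hypothesis:
  node-b: 0.49 × 0.268 = 0.13132
  node-f: 0.09 × 0.075 = 0.00675
  node-c: 0.16 × 0.016 = 0.00256
  node-e: 0.26 × 0.094 = 0.02444
Total = 0.16507.
P(node-f | evidence) = 0.00675 / 0.16507 ≈ 0.0409.

0.0409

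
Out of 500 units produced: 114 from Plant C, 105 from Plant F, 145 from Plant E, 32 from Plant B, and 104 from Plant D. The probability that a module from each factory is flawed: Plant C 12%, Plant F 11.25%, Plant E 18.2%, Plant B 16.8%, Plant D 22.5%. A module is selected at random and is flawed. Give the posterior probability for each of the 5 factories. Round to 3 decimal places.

Plant C 0.170, Plant F 0.146, Plant E 0.327, Plant B 0.067, Plant D 0.290

Unnormalized posteriors (prior × likelihood):
  Plant C: 0.228 × 0.12 = 0.02736
  Plant F: 0.21 × 0.1125 = 0.023625
  Plant E: 0.29 × 0.182 = 0.05278
  Plant B: 0.064 × 0.168 = 0.010752
  Plant D: 0.208 × 0.225 = 0.0468
Sum = 0.161317.
P(Plant C | flawed) = 0.02736/0.161317 ≈ 0.170
P(Plant F | flawed) = 0.023625/0.161317 ≈ 0.146
P(Plant E | flawed) = 0.05278/0.161317 ≈ 0.327
P(Plant B | flawed) = 0.010752/0.161317 ≈ 0.067
P(Plant D | flawed) = 0.0468/0.161317 ≈ 0.290
(Check: 0.170+0.146+0.327+0.067+0.290 = 1.000.)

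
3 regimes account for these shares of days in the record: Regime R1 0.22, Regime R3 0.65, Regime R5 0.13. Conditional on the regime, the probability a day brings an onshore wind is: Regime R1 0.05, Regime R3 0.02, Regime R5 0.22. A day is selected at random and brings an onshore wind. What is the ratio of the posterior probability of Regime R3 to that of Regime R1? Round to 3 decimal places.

Prior × likelihood for each hypothesis:
  Regime R1: 0.22 × 0.05 = 0.011
  Regime R3: 0.65 × 0.02 = 0.013
  Regime R5: 0.13 × 0.22 = 0.0286
Normalizing constant = 0.0526.
The ratio is 0.013 / 0.011 (the normalizer cancels) = 1.182.

1.182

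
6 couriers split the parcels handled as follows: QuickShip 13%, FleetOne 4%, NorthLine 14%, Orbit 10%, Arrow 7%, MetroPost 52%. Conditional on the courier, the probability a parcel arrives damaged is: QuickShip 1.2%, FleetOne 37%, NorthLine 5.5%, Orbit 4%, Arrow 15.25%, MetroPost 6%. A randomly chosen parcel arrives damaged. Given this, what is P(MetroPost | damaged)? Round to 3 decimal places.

Prior × likelihood for each hypothesis:
  QuickShip: 0.13 × 0.012 = 0.00156
  FleetOne: 0.04 × 0.37 = 0.0148
  NorthLine: 0.14 × 0.055 = 0.0077
  Orbit: 0.1 × 0.04 = 0.004
  Arrow: 0.07 × 0.1525 = 0.010675
  MetroPost: 0.52 × 0.06 = 0.0312
Sum = 0.069935.
P(MetroPost | evidence) = 0.0312 / 0.069935 ≈ 0.446.

0.446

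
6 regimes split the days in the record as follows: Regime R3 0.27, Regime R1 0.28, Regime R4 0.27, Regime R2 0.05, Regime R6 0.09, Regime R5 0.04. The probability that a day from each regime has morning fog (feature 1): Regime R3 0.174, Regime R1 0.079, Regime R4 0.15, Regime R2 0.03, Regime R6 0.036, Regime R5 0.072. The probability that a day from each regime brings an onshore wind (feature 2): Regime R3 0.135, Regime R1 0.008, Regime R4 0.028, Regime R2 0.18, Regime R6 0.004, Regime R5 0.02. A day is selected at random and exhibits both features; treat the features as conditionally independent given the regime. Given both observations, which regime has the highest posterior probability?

By Bayes' rule, posterior ∝ prior × likelihood:
  Regime R3: 0.27 × 0.174 × 0.135 = 0.0063423
  Regime R1: 0.28 × 0.079 × 0.008 = 0.00017696
  Regime R4: 0.27 × 0.15 × 0.028 = 0.001134
  Regime R2: 0.05 × 0.03 × 0.18 = 0.00027
  Regime R6: 0.09 × 0.036 × 0.004 = 0.00001296
  Regime R5: 0.04 × 0.072 × 0.02 = 0.0000576
Total = 0.00799382.
Largest term belongs to Regime R3, so Regime R3 is most probable.

Regime R3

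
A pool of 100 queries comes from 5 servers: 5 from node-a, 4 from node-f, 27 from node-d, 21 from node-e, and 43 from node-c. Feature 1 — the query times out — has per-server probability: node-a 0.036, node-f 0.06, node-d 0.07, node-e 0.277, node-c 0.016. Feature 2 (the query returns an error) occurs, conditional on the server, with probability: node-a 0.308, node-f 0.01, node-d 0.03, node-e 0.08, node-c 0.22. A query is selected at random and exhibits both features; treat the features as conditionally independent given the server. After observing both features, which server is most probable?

node-e

Prior × likelihood for each hypothesis:
  node-a: 0.05 × 0.036 × 0.308 = 0.0005544
  node-f: 0.04 × 0.06 × 0.01 = 0.000024
  node-d: 0.27 × 0.07 × 0.03 = 0.000567
  node-e: 0.21 × 0.277 × 0.08 = 0.0046536
  node-c: 0.43 × 0.016 × 0.22 = 0.0015136
Sum = 0.0073126.
Largest term belongs to node-e, so node-e is most probable.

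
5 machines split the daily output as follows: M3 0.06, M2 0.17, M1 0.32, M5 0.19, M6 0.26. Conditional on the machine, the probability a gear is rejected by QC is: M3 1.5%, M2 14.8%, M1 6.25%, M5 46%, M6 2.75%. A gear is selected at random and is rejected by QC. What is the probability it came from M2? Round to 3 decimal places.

By Bayes' rule, posterior ∝ prior × likelihood:
  M3: 0.06 × 0.015 = 0.0009
  M2: 0.17 × 0.148 = 0.02516
  M1: 0.32 × 0.0625 = 0.02
  M5: 0.19 × 0.46 = 0.0874
  M6: 0.26 × 0.0275 = 0.00715
Total = 0.14061.
P(M2 | evidence) = 0.02516 / 0.14061 ≈ 0.179.

0.179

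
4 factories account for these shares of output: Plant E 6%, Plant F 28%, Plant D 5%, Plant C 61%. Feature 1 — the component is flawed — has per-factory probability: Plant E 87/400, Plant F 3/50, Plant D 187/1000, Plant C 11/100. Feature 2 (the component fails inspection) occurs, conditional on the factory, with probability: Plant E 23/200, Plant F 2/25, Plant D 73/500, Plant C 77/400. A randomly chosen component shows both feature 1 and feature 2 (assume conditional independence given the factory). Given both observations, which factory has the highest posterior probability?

Compute prior × likelihood for every hypothesis:
  Plant E: 0.06 × 0.2175 × 0.115 = 0.00150075
  Plant F: 0.28 × 0.06 × 0.08 = 0.001344
  Plant D: 0.05 × 0.187 × 0.146 = 0.0013651
  Plant C: 0.61 × 0.11 × 0.1925 = 0.01291675
Sum = 0.0171266.
Largest term belongs to Plant C, so Plant C is most probable.

Plant C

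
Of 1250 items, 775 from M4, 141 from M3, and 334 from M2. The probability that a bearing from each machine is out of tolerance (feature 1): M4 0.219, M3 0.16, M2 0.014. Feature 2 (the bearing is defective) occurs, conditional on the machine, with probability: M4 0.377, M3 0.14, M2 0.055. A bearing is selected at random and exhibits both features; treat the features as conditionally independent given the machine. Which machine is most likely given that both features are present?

Prior × likelihood for each hypothesis:
  M4: 0.62 × 0.219 × 0.377 = 0.05118906
  M3: 0.1128 × 0.16 × 0.14 = 0.00252672
  M2: 0.2672 × 0.014 × 0.055 = 0.000205744
Total = 0.053921524.
Largest term belongs to M4, so M4 is most probable.

M4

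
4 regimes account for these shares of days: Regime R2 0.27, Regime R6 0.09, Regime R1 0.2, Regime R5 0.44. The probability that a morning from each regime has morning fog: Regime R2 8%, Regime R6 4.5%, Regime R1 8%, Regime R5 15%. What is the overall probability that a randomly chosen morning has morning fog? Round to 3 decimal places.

0.108

Prior × likelihood for each hypothesis:
  Regime R2: 0.27 × 0.08 = 0.0216
  Regime R6: 0.09 × 0.045 = 0.00405
  Regime R1: 0.2 × 0.08 = 0.016
  Regime R5: 0.44 × 0.15 = 0.066
P(fog) = 0.0216 + 0.00405 + 0.016 + 0.066 = 0.10765 → 0.108.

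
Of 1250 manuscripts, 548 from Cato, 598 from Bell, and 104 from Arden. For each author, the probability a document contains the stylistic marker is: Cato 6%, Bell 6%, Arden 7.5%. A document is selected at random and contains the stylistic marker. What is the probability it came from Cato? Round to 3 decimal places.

By Bayes' rule, posterior ∝ prior × likelihood:
  Cato: 0.4384 × 0.06 = 0.026304
  Bell: 0.4784 × 0.06 = 0.028704
  Arden: 0.0832 × 0.075 = 0.00624
Sum = 0.061248.
P(Cato | evidence) = 0.026304 / 0.061248 ≈ 0.429.

0.429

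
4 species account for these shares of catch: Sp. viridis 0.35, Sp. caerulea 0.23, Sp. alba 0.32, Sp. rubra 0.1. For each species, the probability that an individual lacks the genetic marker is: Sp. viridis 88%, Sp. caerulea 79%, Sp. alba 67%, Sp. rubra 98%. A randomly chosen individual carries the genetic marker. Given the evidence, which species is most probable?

Sp. alba

Taking complements, P(marker | each) = Sp. viridis 0.12, Sp. caerulea 0.21, Sp. alba 0.33, Sp. rubra 0.02.
Unnormalized posteriors (prior × likelihood):
  Sp. viridis: 0.35 × 0.12 = 0.042
  Sp. caerulea: 0.23 × 0.21 = 0.0483
  Sp. alba: 0.32 × 0.33 = 0.1056
  Sp. rubra: 0.1 × 0.02 = 0.002
Normalizing constant = 0.1979.
Largest term belongs to Sp. alba, so Sp. alba is most probable.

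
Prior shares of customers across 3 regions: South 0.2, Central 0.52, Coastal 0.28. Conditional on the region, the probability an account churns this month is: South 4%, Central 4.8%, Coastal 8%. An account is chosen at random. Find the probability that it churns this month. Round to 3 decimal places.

Compute prior × likelihood for every hypothesis:
  South: 0.2 × 0.04 = 0.008
  Central: 0.52 × 0.048 = 0.02496
  Coastal: 0.28 × 0.08 = 0.0224
P(churn) = 0.008 + 0.02496 + 0.0224 = 0.05536 → 0.055.

0.055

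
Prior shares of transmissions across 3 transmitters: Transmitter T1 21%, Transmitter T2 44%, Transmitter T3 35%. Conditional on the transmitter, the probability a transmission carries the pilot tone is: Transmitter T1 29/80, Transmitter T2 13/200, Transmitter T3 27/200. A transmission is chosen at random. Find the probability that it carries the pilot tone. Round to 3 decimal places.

Prior × likelihood for each hypothesis:
  Transmitter T1: 0.21 × 0.3625 = 0.076125
  Transmitter T2: 0.44 × 0.065 = 0.0286
  Transmitter T3: 0.35 × 0.135 = 0.04725
P(pilot) = 0.076125 + 0.0286 + 0.04725 = 0.151975 → 0.152.

0.152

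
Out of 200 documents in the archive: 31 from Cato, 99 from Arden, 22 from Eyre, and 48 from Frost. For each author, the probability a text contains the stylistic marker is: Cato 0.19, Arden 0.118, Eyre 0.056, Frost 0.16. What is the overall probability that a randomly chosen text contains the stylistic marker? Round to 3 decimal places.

By Bayes' rule, posterior ∝ prior × likelihood:
  Cato: 0.155 × 0.19 = 0.02945
  Arden: 0.495 × 0.118 = 0.05841
  Eyre: 0.11 × 0.056 = 0.00616
  Frost: 0.24 × 0.16 = 0.0384
P(marker) = 0.02945 + 0.05841 + 0.00616 + 0.0384 = 0.13242 → 0.132.

0.132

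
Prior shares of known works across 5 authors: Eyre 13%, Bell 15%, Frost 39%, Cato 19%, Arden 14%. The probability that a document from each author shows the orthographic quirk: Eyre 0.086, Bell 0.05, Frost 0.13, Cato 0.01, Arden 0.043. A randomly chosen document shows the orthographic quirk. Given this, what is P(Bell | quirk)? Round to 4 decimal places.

0.0970

By Bayes' rule, posterior ∝ prior × likelihood:
  Eyre: 0.13 × 0.086 = 0.01118
  Bell: 0.15 × 0.05 = 0.0075
  Frost: 0.39 × 0.13 = 0.0507
  Cato: 0.19 × 0.01 = 0.0019
  Arden: 0.14 × 0.043 = 0.00602
Total = 0.0773.
P(Bell | evidence) = 0.0075 / 0.0773 ≈ 0.0970.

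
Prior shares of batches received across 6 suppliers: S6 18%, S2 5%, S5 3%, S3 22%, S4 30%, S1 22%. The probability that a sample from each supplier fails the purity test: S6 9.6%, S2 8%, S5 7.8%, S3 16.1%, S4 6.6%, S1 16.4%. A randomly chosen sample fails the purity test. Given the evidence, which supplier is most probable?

Compute prior × likelihood for every hypothesis:
  S6: 0.18 × 0.096 = 0.01728
  S2: 0.05 × 0.08 = 0.004
  S5: 0.03 × 0.078 = 0.00234
  S3: 0.22 × 0.161 = 0.03542
  S4: 0.3 × 0.066 = 0.0198
  S1: 0.22 × 0.164 = 0.03608
Sum = 0.11492.
Largest term belongs to S1, so S1 is most probable.

S1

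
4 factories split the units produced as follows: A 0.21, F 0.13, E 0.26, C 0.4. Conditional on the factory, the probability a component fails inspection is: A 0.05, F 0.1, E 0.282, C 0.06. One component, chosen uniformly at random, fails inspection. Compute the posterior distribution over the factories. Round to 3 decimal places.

By Bayes' rule, posterior ∝ prior × likelihood:
  A: 0.21 × 0.05 = 0.0105
  F: 0.13 × 0.1 = 0.013
  E: 0.26 × 0.282 = 0.07332
  C: 0.4 × 0.06 = 0.024
Sum = 0.12082.
P(A | nonconforming) = 0.0105/0.12082 ≈ 0.087
P(F | nonconforming) = 0.013/0.12082 ≈ 0.108
P(E | nonconforming) = 0.07332/0.12082 ≈ 0.607
P(C | nonconforming) = 0.024/0.12082 ≈ 0.199

A 0.087, F 0.108, E 0.607, C 0.199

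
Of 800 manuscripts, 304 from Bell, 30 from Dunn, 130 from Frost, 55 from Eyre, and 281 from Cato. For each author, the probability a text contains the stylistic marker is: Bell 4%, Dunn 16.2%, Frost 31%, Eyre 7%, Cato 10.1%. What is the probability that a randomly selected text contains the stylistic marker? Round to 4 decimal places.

Prior × likelihood for each hypothesis:
  Bell: 0.38 × 0.04 = 0.0152
  Dunn: 0.0375 × 0.162 = 0.006075
  Frost: 0.1625 × 0.31 = 0.050375
  Eyre: 0.06875 × 0.07 = 0.0048125
  Cato: 0.35125 × 0.101 = 0.03547625
P(marker) = 0.0152 + 0.006075 + 0.050375 + 0.0048125 + 0.03547625 = 0.11193875 → 0.1119.

0.1119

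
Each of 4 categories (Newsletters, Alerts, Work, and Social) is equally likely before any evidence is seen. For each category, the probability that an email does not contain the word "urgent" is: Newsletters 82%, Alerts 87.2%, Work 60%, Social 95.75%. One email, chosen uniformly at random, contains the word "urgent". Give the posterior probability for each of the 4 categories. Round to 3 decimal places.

Newsletters 0.240, Alerts 0.171, Work 0.533, Social 0.057

Taking complements, P(urgent-flag | each) = Newsletters 0.18, Alerts 0.128, Work 0.4, Social 0.0425.
With a uniform prior (1/4 each), posterior ∝ likelihood:
  Newsletters: 0.18
  Alerts: 0.128
  Work: 0.4
  Social: 0.0425
Normalizing constant = 0.7505.
P(Newsletters | urgent-flag) = 0.18/0.7505 ≈ 0.240
P(Alerts | urgent-flag) = 0.128/0.7505 ≈ 0.171
P(Work | urgent-flag) = 0.4/0.7505 ≈ 0.533
P(Social | urgent-flag) = 0.0425/0.7505 ≈ 0.057
(Check: 0.240+0.171+0.533+0.057 = 1.001.)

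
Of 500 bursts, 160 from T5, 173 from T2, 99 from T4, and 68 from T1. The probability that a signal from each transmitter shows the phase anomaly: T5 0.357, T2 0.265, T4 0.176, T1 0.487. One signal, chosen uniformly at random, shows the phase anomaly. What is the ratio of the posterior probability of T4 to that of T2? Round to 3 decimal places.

0.380

Compute prior × likelihood for every hypothesis:
  T5: 0.32 × 0.357 = 0.11424
  T2: 0.346 × 0.265 = 0.09169
  T4: 0.198 × 0.176 = 0.034848
  T1: 0.136 × 0.487 = 0.066232
Normalizing constant = 0.30701.
The ratio is 0.034848 / 0.09169 (the normalizer cancels) = 0.380.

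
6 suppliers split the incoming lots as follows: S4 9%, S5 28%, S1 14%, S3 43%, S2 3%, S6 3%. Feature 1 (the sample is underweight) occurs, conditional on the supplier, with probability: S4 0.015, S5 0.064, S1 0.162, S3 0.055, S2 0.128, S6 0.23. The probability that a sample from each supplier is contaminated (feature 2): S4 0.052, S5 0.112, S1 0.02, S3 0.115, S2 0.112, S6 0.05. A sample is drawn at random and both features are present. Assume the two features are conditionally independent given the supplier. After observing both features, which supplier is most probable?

S3

Unnormalized posteriors (prior × likelihood):
  S4: 0.09 × 0.015 × 0.052 = 0.0000702
  S5: 0.28 × 0.064 × 0.112 = 0.00200704
  S1: 0.14 × 0.162 × 0.02 = 0.0004536
  S3: 0.43 × 0.055 × 0.115 = 0.00271975
  S2: 0.03 × 0.128 × 0.112 = 0.00043008
  S6: 0.03 × 0.23 × 0.05 = 0.000345
Total = 0.00602567.
Largest term belongs to S3, so S3 is most probable.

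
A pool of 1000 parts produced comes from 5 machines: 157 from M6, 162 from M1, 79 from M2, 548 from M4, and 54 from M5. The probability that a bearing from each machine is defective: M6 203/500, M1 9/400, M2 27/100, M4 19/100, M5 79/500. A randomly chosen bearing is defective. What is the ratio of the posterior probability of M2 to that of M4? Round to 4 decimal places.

Compute prior × likelihood for every hypothesis:
  M6: 0.157 × 0.406 = 0.063742
  M1: 0.162 × 0.0225 = 0.003645
  M2: 0.079 × 0.27 = 0.02133
  M4: 0.548 × 0.19 = 0.10412
  M5: 0.054 × 0.158 = 0.008532
Normalizing constant = 0.201369.
The ratio is 0.02133 / 0.10412 (the normalizer cancels) = 0.2049.

0.2049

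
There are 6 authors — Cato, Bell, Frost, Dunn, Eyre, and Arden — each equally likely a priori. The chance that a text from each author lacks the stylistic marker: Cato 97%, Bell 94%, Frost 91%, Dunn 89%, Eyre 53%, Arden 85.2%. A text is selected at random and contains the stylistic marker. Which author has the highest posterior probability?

Taking complements, P(marker | each) = Cato 0.03, Bell 0.06, Frost 0.09, Dunn 0.11, Eyre 0.47, Arden 0.148.
With a uniform prior (1/6 each), posterior ∝ likelihood:
  Cato: 0.03
  Bell: 0.06
  Frost: 0.09
  Dunn: 0.11
  Eyre: 0.47
  Arden: 0.148
Sum = 0.908.
Largest term belongs to Eyre, so Eyre is most probable.

Eyre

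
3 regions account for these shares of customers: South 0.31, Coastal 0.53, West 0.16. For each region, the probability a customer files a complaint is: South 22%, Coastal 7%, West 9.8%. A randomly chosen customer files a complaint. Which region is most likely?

Prior × likelihood for each hypothesis:
  South: 0.31 × 0.22 = 0.0682
  Coastal: 0.53 × 0.07 = 0.0371
  West: 0.16 × 0.098 = 0.01568
Sum = 0.12098.
Largest term belongs to South, so South is most probable.

South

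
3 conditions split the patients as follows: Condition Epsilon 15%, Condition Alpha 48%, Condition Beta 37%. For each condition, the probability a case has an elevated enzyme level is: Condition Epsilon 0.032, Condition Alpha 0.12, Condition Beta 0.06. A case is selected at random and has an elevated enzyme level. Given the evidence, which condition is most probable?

Condition Alpha

Compute prior × likelihood for every hypothesis:
  Condition Epsilon: 0.15 × 0.032 = 0.0048
  Condition Alpha: 0.48 × 0.12 = 0.0576
  Condition Beta: 0.37 × 0.06 = 0.0222
Normalizing constant = 0.0846.
Largest term belongs to Condition Alpha, so Condition Alpha is most probable.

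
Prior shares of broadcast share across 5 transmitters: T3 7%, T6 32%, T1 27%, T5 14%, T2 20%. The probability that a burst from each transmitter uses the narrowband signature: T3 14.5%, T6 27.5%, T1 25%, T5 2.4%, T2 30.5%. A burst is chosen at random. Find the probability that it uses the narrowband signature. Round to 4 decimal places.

0.2300

By Bayes' rule, posterior ∝ prior × likelihood:
  T3: 0.07 × 0.145 = 0.01015
  T6: 0.32 × 0.275 = 0.088
  T1: 0.27 × 0.25 = 0.0675
  T5: 0.14 × 0.024 = 0.00336
  T2: 0.2 × 0.305 = 0.061
P(narrowband) = 0.01015 + 0.088 + 0.0675 + 0.00336 + 0.061 = 0.23001 → 0.2300.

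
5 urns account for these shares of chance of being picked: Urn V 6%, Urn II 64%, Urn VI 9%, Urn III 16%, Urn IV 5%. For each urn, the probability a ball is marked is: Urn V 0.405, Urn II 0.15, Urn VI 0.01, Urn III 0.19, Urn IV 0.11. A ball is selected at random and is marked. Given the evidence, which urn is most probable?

Compute prior × likelihood for every hypothesis:
  Urn V: 0.06 × 0.405 = 0.0243
  Urn II: 0.64 × 0.15 = 0.096
  Urn VI: 0.09 × 0.01 = 0.0009
  Urn III: 0.16 × 0.19 = 0.0304
  Urn IV: 0.05 × 0.11 = 0.0055
Normalizing constant = 0.1571.
Largest term belongs to Urn II, so Urn II is most probable.

Urn II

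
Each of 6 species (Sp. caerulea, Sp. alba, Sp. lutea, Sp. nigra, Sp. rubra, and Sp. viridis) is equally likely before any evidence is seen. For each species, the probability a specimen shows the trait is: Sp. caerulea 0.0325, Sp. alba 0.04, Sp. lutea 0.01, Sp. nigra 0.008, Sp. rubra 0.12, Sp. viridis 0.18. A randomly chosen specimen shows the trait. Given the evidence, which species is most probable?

Since the prior is uniform, the posterior is proportional to the likelihood:
  Sp. caerulea: 0.0325
  Sp. alba: 0.04
  Sp. lutea: 0.01
  Sp. nigra: 0.008
  Sp. rubra: 0.12
  Sp. viridis: 0.18
Total = 0.3905.
Largest term belongs to Sp. viridis, so Sp. viridis is most probable.

Sp. viridis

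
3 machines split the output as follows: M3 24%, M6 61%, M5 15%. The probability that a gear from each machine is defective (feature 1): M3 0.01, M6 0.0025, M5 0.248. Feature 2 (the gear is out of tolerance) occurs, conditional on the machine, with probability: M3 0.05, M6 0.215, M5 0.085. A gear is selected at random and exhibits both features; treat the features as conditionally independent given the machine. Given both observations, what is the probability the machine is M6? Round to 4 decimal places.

By Bayes' rule, posterior ∝ prior × likelihood:
  M3: 0.24 × 0.01 × 0.05 = 0.00012
  M6: 0.61 × 0.0025 × 0.215 = 0.000327875
  M5: 0.15 × 0.248 × 0.085 = 0.003162
Sum = 0.003609875.
P(M6 | evidence) = 0.000327875 / 0.003609875 ≈ 0.0908.

0.0908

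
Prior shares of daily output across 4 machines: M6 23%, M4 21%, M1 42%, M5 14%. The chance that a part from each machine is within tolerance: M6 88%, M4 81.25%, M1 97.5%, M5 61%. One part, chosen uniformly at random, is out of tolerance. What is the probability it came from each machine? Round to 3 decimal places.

M6 0.209, M4 0.298, M1 0.080, M5 0.413

Taking complements, P(oversize | each) = M6 0.12, M4 0.1875, M1 0.025, M5 0.39.
Compute prior × likelihood for every hypothesis:
  M6: 0.23 × 0.12 = 0.0276
  M4: 0.21 × 0.1875 = 0.039375
  M1: 0.42 × 0.025 = 0.0105
  M5: 0.14 × 0.39 = 0.0546
Normalizing constant = 0.132075.
P(M6 | oversize) = 0.0276/0.132075 ≈ 0.209
P(M4 | oversize) = 0.039375/0.132075 ≈ 0.298
P(M1 | oversize) = 0.0105/0.132075 ≈ 0.080
P(M5 | oversize) = 0.0546/0.132075 ≈ 0.413
(Check: 0.209+0.298+0.080+0.413 = 1.000.)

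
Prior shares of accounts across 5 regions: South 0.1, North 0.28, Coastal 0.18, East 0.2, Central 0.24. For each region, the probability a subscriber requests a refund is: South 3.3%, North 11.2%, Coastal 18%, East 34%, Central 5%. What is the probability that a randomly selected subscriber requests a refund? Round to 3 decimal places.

0.147

Unnormalized posteriors (prior × likelihood):
  South: 0.1 × 0.033 = 0.0033
  North: 0.28 × 0.112 = 0.03136
  Coastal: 0.18 × 0.18 = 0.0324
  East: 0.2 × 0.34 = 0.068
  Central: 0.24 × 0.05 = 0.012
P(refund) = 0.0033 + 0.03136 + 0.0324 + 0.068 + 0.012 = 0.14706 → 0.147.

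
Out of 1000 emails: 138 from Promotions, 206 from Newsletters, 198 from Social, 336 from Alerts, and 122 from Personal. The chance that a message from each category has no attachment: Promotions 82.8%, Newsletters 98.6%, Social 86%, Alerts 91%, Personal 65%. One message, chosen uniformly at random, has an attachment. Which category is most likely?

Personal

Taking complements, P(attachment | each) = Promotions 0.172, Newsletters 0.014, Social 0.14, Alerts 0.09, Personal 0.35.
Prior × likelihood for each hypothesis:
  Promotions: 0.138 × 0.172 = 0.023736
  Newsletters: 0.206 × 0.014 = 0.002884
  Social: 0.198 × 0.14 = 0.02772
  Alerts: 0.336 × 0.09 = 0.03024
  Personal: 0.122 × 0.35 = 0.0427
Total = 0.12728.
Largest term belongs to Personal, so Personal is most probable.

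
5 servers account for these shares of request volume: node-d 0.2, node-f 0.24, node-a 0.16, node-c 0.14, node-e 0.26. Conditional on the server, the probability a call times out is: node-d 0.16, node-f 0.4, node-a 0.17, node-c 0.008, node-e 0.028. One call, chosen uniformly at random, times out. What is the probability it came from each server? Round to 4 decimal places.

node-d 0.1956, node-f 0.5868, node-a 0.1663, node-c 0.0068, node-e 0.0445

By Bayes' rule, posterior ∝ prior × likelihood:
  node-d: 0.2 × 0.16 = 0.032
  node-f: 0.24 × 0.4 = 0.096
  node-a: 0.16 × 0.17 = 0.0272
  node-c: 0.14 × 0.008 = 0.00112
  node-e: 0.26 × 0.028 = 0.00728
Sum = 0.1636.
P(node-d | timeout) = 0.032/0.1636 ≈ 0.1956
P(node-f | timeout) = 0.096/0.1636 ≈ 0.5868
P(node-a | timeout) = 0.0272/0.1636 ≈ 0.1663
P(node-c | timeout) = 0.00112/0.1636 ≈ 0.0068
P(node-e | timeout) = 0.00728/0.1636 ≈ 0.0445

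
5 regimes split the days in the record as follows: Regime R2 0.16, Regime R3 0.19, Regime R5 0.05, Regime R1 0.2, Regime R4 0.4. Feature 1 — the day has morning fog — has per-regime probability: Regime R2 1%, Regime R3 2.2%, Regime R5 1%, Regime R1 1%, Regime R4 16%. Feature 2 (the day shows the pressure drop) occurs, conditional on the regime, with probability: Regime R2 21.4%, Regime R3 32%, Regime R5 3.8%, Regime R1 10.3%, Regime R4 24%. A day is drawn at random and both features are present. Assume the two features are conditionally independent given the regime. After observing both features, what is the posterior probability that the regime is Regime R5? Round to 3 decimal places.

By Bayes' rule, posterior ∝ prior × likelihood:
  Regime R2: 0.16 × 0.01 × 0.214 = 0.0003424
  Regime R3: 0.19 × 0.022 × 0.32 = 0.0013376
  Regime R5: 0.05 × 0.01 × 0.038 = 0.000019
  Regime R1: 0.2 × 0.01 × 0.103 = 0.000206
  Regime R4: 0.4 × 0.16 × 0.24 = 0.01536
Total = 0.017265.
P(Regime R5 | evidence) = 0.000019 / 0.017265 ≈ 0.001.

0.001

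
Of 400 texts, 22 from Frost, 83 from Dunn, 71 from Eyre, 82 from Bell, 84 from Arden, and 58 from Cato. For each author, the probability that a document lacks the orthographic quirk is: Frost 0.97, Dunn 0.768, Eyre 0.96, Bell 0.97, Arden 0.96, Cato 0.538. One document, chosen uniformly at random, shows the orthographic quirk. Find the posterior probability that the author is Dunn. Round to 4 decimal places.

Taking complements, P(quirk | each) = Frost 0.03, Dunn 0.232, Eyre 0.04, Bell 0.03, Arden 0.04, Cato 0.462.
By Bayes' rule, posterior ∝ prior × likelihood:
  Frost: 0.055 × 0.03 = 0.00165
  Dunn: 0.2075 × 0.232 = 0.04814
  Eyre: 0.1775 × 0.04 = 0.0071
  Bell: 0.205 × 0.03 = 0.00615
  Arden: 0.21 × 0.04 = 0.0084
  Cato: 0.145 × 0.462 = 0.06699
Total = 0.13843.
P(Dunn | evidence) = 0.04814 / 0.13843 ≈ 0.3478.

0.3478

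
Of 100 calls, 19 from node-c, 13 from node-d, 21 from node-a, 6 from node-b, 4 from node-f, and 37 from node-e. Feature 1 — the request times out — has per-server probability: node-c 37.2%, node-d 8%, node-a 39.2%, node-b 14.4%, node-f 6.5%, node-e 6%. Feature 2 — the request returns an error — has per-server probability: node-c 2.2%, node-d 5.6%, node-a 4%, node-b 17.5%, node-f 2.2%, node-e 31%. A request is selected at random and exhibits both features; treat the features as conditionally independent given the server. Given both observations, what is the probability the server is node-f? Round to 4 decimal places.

Prior × likelihood for each hypothesis:
  node-c: 0.19 × 0.372 × 0.022 = 0.00155496
  node-d: 0.13 × 0.08 × 0.056 = 0.0005824
  node-a: 0.21 × 0.392 × 0.04 = 0.0032928
  node-b: 0.06 × 0.144 × 0.175 = 0.001512
  node-f: 0.04 × 0.065 × 0.022 = 0.0000572
  node-e: 0.37 × 0.06 × 0.31 = 0.006882
Sum = 0.01388136.
P(node-f | evidence) = 0.0000572 / 0.01388136 ≈ 0.0041.

0.0041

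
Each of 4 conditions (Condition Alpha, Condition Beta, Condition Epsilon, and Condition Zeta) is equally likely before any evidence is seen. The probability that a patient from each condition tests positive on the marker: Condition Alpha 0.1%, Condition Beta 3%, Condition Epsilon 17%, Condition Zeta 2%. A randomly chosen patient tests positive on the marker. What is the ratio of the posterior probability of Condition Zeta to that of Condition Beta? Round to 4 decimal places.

Since the prior is uniform, the posterior is proportional to the likelihood:
  Condition Alpha: 0.001
  Condition Beta: 0.03
  Condition Epsilon: 0.17
  Condition Zeta: 0.02
Total = 0.221.
The ratio is 0.02 / 0.03 (the normalizer cancels) = 0.6667.

0.6667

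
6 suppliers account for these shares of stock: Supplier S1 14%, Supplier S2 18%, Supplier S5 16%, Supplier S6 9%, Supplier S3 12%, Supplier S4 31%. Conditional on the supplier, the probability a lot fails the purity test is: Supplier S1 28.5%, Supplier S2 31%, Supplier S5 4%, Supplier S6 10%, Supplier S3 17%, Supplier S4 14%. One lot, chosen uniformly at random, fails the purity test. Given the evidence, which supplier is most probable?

Supplier S2

Prior × likelihood for each hypothesis:
  Supplier S1: 0.14 × 0.285 = 0.0399
  Supplier S2: 0.18 × 0.31 = 0.0558
  Supplier S5: 0.16 × 0.04 = 0.0064
  Supplier S6: 0.09 × 0.1 = 0.009
  Supplier S3: 0.12 × 0.17 = 0.0204
  Supplier S4: 0.31 × 0.14 = 0.0434
Sum = 0.1749.
Largest term belongs to Supplier S2, so Supplier S2 is most probable.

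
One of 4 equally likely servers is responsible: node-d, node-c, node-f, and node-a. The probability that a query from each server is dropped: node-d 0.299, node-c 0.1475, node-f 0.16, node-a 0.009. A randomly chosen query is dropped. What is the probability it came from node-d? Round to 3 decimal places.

0.486

Since the prior is uniform, the posterior is proportional to the likelihood:
  node-d: 0.299
  node-c: 0.1475
  node-f: 0.16
  node-a: 0.009
Total = 0.6155.
P(node-d | evidence) = 0.299 / 0.6155 ≈ 0.486.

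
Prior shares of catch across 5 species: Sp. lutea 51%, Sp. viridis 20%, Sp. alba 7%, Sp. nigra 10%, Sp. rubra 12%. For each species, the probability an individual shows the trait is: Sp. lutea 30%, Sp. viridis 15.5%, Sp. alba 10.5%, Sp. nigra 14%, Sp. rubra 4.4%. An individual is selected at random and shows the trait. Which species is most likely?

Prior × likelihood for each hypothesis:
  Sp. lutea: 0.51 × 0.3 = 0.153
  Sp. viridis: 0.2 × 0.155 = 0.031
  Sp. alba: 0.07 × 0.105 = 0.00735
  Sp. nigra: 0.1 × 0.14 = 0.014
  Sp. rubra: 0.12 × 0.044 = 0.00528
Total = 0.21063.
Largest term belongs to Sp. lutea, so Sp. lutea is most probable.

Sp. lutea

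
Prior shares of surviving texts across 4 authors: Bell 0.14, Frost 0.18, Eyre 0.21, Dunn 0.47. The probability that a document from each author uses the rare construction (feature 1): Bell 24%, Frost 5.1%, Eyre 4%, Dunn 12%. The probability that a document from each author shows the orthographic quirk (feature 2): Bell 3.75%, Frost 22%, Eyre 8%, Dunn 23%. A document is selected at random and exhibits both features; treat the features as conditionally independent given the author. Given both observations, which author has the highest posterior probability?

Dunn

Prior × likelihood for each hypothesis:
  Bell: 0.14 × 0.24 × 0.0375 = 0.00126
  Frost: 0.18 × 0.051 × 0.22 = 0.0020196
  Eyre: 0.21 × 0.04 × 0.08 = 0.000672
  Dunn: 0.47 × 0.12 × 0.23 = 0.012972
Sum = 0.0169236.
Largest term belongs to Dunn, so Dunn is most probable.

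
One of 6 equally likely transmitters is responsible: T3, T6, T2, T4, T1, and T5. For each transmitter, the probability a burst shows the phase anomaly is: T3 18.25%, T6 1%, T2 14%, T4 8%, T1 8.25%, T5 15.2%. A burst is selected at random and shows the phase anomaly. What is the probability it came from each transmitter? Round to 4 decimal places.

T3 0.2821, T6 0.0155, T2 0.2164, T4 0.1236, T1 0.1275, T5 0.2349

Since the prior is uniform, the posterior is proportional to the likelihood:
  T3: 0.1825
  T6: 0.01
  T2: 0.14
  T4: 0.08
  T1: 0.0825
  T5: 0.152
Total = 0.647.
P(T3 | anomaly) = 0.1825/0.647 ≈ 0.2821
P(T6 | anomaly) = 0.01/0.647 ≈ 0.0155
P(T2 | anomaly) = 0.14/0.647 ≈ 0.2164
P(T4 | anomaly) = 0.08/0.647 ≈ 0.1236
P(T1 | anomaly) = 0.0825/0.647 ≈ 0.1275
P(T5 | anomaly) = 0.152/0.647 ≈ 0.2349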